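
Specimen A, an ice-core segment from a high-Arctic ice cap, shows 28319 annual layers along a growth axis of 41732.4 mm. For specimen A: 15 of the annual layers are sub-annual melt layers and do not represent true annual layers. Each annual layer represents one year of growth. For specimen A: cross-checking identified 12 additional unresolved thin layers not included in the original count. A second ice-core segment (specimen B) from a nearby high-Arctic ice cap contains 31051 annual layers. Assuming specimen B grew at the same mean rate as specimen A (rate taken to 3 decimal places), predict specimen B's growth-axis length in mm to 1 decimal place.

45769.2 mm

Specimen A: true annual layer count = 28319 − 15 + 12 = 28316.
A: Extension rate ≈ 41732.4 / 28316 = 1.474 mm per year.
For B, 1.474 mm/year × 31051 years = 45769.2 mm.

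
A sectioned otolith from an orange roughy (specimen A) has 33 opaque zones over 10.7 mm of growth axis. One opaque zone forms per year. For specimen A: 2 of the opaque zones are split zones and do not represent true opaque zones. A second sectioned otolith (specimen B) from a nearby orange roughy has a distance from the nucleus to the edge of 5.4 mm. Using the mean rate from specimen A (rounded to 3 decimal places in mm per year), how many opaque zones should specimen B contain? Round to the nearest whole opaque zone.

Specimen A: after corrections the count is 33 − 2 = 31 opaque zones.
A: Extension rate ≈ 10.7 / 31 = 0.345 mm per year.
For B, 5.4 / 0.345 = 15.65 years ≈ 16 opaque zones.

16 opaque zones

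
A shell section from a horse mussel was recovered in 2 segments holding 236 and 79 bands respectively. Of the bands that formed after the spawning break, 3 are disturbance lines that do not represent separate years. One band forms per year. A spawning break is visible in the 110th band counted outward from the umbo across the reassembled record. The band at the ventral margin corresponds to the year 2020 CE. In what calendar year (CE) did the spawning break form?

1818 CE

Total bands = 236 + 79 = 315.
The spawning break sits at band 110 from the umbo, so 315 − 110 = 205 bands formed after it.
Excluding 3 false bands: 205 − 3 = 202.
2020 − 202 = 1818 CE.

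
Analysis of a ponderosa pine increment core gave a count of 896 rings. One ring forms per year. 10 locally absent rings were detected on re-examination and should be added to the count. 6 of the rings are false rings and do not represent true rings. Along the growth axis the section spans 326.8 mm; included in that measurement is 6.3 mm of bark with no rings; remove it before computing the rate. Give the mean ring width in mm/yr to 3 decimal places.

0.356 mm/yr

True ring count = 896 − 6 + 10 = 900.
Net length = 326.8 − 6.3 = 320.5 mm.
320.5 mm over 900 years gives 320.5 / 900 ≈ 0.356 mm/yr.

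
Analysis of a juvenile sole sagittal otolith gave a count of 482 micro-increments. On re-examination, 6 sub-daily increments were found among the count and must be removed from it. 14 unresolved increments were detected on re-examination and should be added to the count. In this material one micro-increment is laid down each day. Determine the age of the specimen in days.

490 days

Correcting the raw count gives 482 − 6 + 14 = 490 true micro-increments.
One micro-increment per day makes the duration 490 days.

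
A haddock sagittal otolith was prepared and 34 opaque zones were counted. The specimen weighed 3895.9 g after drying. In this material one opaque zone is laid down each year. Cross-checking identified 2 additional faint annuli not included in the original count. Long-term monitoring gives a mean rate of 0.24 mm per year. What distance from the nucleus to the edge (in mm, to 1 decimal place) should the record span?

8.6 mm

Correcting the raw count gives 34 + 2 = 36 true opaque zones.
Predicted length = 0.24 mm/year × 36 years = 8.6 mm.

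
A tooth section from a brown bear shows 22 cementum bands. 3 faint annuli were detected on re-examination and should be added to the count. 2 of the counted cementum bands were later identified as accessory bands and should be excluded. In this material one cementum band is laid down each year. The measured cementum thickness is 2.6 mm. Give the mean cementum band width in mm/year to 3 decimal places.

0.113 mm/year

Adjusted count: 22 − 2 + 3 = 23 cementum bands.
Extension rate ≈ 2.6 / 23 = 0.113 mm/year.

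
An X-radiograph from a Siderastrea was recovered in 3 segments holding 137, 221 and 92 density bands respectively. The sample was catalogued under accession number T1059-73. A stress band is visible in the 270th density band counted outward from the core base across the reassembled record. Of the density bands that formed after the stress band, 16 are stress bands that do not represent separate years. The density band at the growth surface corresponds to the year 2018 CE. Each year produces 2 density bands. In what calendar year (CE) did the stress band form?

Total density bands = 137 + 221 + 92 = 450.
Between density band 270 and the growth surface there are 450 − 270 = 180 density bands.
180 − 16 false = 164 true density bands after the stress band.
164 density bands at 2 per year is 164 / 2 = 82 years.
The density band at the growth surface is 2018 CE, so the stress band dates to 2018 − 82 = 1936 CE.

1936 CE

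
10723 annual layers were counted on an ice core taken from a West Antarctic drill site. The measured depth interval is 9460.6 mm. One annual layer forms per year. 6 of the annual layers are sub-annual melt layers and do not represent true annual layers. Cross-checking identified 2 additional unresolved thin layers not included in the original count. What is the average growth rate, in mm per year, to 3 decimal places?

True annual layer count = 10723 − 6 + 2 = 10719.
9460.6 mm over 10719 years gives 9460.6 / 10719 ≈ 0.883 mm per year.

0.883 mm per year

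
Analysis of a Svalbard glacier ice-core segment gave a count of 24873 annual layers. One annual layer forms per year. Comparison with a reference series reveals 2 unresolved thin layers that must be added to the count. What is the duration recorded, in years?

24875 yr

Adjusted count: 24873 + 2 = 24875 annual layers.
With a one-to-one annual layer periodicity this is 24875 years.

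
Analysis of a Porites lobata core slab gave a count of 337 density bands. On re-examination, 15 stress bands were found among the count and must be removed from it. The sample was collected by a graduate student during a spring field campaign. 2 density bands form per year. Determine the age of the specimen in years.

Correcting the raw count gives 337 − 15 = 322 true density bands.
322 density bands at 2 per year is 322 / 2 = 161 years.

161 years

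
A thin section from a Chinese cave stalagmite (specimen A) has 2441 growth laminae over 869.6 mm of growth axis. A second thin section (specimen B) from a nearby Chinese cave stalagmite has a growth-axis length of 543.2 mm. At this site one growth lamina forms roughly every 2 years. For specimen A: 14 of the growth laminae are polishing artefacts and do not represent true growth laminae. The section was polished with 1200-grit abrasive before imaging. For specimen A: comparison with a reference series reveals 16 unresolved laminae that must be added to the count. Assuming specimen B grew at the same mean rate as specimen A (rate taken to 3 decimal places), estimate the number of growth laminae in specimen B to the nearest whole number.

1526 growth laminae

Specimen A: true growth lamina count = 2441 − 14 + 16 = 2443.
Specimen A: 2443 growth laminae at 2 years each span 2443 × 2 = 4886 years.
A: Mean rate = 869.6 mm / 4886 years ≈ 0.178 mm/yr.
For B, 543.2 / 0.178 = 3051.69 years; at 2 years per growth lamina that is 3051.69 / 2 ≈ 1526 growth laminae.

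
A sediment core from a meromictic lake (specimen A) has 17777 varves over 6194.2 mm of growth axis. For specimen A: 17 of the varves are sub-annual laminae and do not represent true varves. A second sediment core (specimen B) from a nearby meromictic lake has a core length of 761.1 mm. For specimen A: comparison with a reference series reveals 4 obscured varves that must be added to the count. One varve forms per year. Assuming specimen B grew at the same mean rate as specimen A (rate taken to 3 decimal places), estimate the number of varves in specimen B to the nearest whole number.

Specimen A: after corrections the count is 17777 − 17 + 4 = 17764 varves.
A: 6194.2 mm over 17764 years gives 6194.2 / 17764 ≈ 0.349 mm/yr.
Specimen B: 761.1 mm / 0.349 mm per year = 2180.80 years ≈ 2181 varves.

2181 varves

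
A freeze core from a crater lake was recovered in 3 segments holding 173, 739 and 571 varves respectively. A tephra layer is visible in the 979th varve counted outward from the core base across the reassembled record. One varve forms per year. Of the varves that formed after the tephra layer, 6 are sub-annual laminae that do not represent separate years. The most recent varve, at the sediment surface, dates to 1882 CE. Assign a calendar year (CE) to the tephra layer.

Total varves = 173 + 739 + 571 = 1483.
The tephra layer sits at varve 979 from the core base, so 1483 − 979 = 504 varves formed after it.
Removing the 6 false varves leaves 504 − 6 = 498 true varves beyond the tephra layer.
1882 − 498 = 1384 CE.

1384 CE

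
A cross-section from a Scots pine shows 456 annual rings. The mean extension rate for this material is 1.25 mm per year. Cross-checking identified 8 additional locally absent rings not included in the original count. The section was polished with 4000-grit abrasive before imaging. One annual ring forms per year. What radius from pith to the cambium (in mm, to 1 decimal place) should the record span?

Adjusted count: 456 + 8 = 464 annual rings.
Length ≈ 1.25 × 464 = 580.0 mm.

580.0 mm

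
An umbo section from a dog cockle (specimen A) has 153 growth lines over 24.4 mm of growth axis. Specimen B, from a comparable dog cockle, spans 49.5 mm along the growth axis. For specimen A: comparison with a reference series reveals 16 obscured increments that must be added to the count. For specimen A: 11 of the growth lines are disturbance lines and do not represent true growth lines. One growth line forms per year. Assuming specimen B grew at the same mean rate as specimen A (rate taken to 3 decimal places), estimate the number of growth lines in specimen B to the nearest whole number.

Specimen A: adjusted count: 153 − 11 + 16 = 158 growth lines.
A: Mean rate = 24.4 mm / 158 years ≈ 0.154 mm per year.
B spans 49.5 / 0.154 = 321.43 years ≈ 321 growth lines.

321 growth lines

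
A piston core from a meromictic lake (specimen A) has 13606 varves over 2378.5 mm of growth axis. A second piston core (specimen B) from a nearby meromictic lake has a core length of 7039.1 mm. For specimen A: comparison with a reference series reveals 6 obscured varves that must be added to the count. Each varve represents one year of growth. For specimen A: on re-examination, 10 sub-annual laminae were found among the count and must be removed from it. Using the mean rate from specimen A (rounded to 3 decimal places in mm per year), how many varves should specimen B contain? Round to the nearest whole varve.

Specimen A: correcting the raw count gives 13606 − 10 + 6 = 13602 true varves.
A: 2378.5 mm over 13602 years gives 2378.5 / 13602 ≈ 0.175 mm per year.
For B, 7039.1 / 0.175 = 40223.43 years ≈ 40223 varves.

40223 varves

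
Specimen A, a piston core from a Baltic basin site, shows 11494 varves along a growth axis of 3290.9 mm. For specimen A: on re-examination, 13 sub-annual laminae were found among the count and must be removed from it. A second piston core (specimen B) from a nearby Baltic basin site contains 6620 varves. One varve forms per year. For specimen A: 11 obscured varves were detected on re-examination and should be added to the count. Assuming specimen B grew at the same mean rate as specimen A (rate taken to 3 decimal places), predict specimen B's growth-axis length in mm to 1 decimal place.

Specimen A: correcting the raw count gives 11494 − 13 + 11 = 11492 true varves.
A: 3290.9 mm over 11492 years gives 3290.9 / 11492 ≈ 0.286 mm/yr.
B's length ≈ 0.286 × 6620 = 1893.3 mm.

1893.3 mm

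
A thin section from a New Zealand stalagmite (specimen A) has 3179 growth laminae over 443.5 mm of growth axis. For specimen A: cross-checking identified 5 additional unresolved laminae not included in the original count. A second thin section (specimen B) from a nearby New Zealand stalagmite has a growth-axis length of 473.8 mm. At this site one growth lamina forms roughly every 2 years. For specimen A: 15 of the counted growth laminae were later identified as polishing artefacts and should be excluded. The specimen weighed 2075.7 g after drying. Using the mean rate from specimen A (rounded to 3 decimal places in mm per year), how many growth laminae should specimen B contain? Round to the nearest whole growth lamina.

3384 growth laminae

Specimen A: after corrections the count is 3179 − 15 + 5 = 3169 growth laminae.
Specimen A: multiplying by 2 years per growth lamina: 3169 × 2 = 6338 years.
A: Mean rate = 443.5 mm / 6338 years ≈ 0.070 mm per year.
Specimen B: 473.8 mm / 0.070 mm per year = 6768.57 years; at 2 years per growth lamina that is 6768.57 / 2 ≈ 3384 growth laminae.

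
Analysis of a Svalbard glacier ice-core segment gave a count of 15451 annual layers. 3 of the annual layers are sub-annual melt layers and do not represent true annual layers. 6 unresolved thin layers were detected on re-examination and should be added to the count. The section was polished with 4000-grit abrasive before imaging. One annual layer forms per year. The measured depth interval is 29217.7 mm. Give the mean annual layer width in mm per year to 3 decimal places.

1.891 mm per year

After corrections the count is 15451 − 3 + 6 = 15454 annual layers.
29217.7 mm over 15454 years gives 29217.7 / 15454 ≈ 1.891 mm per year.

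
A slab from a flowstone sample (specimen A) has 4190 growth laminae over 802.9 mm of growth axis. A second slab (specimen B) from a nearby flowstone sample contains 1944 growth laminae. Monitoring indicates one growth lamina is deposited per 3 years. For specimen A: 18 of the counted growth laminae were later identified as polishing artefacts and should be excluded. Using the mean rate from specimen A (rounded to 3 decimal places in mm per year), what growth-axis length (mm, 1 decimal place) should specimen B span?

373.2 mm

Specimen A: correcting the raw count gives 4190 − 18 = 4172 true growth laminae.
Specimen A: at 3 years per growth lamina, 4172 × 3 = 12516 years.
A: Mean rate = 802.9 mm / 12516 years ≈ 0.064 mm/yr.
Specimen B: at 3 years per growth lamina, 1944 × 3 = 5832 years. Length of B = 0.064 × 5832 = 373.2 mm.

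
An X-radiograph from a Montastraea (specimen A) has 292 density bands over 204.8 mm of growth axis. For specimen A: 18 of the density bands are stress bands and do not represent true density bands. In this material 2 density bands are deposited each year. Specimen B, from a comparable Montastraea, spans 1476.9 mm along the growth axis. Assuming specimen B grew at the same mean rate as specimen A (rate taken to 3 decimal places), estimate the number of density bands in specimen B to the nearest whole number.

Specimen A: adjusted count: 292 − 18 = 274 density bands.
Specimen A: 274 density bands at 2 per year is 274 / 2 = 137 years.
A: Mean rate = 204.8 mm / 137 years ≈ 1.495 mm per year.
Specimen B: 1476.9 mm / 1.495 mm per year = 987.89 years; at 2 density bands per year that is 987.89 × 2 ≈ 1976 density bands.

1976 density bands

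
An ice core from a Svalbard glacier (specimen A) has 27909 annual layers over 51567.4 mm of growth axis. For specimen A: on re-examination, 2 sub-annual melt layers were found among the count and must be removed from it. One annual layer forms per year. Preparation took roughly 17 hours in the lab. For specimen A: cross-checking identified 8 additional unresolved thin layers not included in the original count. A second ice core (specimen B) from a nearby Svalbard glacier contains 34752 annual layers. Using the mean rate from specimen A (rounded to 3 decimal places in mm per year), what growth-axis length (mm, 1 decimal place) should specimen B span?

64186.9 mm

Specimen A: after corrections the count is 27909 − 2 + 8 = 27915 annual layers.
A: 51567.4 mm over 27915 years gives 51567.4 / 27915 ≈ 1.847 mm/year.
Length of B = 1.847 × 34752 = 64186.9 mm.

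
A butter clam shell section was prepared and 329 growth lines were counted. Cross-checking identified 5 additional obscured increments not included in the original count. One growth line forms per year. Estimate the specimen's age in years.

After corrections the count is 329 + 5 = 334 growth lines.
With a one-to-one growth line periodicity this is 334 years.

334 years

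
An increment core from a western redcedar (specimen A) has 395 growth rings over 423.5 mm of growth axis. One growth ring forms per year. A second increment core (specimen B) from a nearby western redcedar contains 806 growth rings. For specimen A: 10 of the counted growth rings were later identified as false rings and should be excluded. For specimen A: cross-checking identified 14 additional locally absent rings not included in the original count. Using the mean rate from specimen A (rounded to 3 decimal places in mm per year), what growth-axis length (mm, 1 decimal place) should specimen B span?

855.2 mm

Specimen A: true growth ring count = 395 − 10 + 14 = 399.
A: Extension rate ≈ 423.5 / 399 = 1.061 mm per year.
Length of B = 1.061 × 806 = 855.2 mm.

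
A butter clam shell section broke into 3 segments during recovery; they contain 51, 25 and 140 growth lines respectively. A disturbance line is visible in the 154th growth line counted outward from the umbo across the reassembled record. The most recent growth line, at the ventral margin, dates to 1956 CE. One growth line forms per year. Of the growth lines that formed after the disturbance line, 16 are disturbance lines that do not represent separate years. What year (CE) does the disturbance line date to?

1910 CE

Total growth lines = 51 + 25 + 140 = 216.
216 − 154 = 62 growth lines lie beyond the disturbance line toward the ventral margin.
Removing the 16 false growth lines leaves 62 − 16 = 46 true growth lines beyond the disturbance line.
1956 − 46 = 1910 CE.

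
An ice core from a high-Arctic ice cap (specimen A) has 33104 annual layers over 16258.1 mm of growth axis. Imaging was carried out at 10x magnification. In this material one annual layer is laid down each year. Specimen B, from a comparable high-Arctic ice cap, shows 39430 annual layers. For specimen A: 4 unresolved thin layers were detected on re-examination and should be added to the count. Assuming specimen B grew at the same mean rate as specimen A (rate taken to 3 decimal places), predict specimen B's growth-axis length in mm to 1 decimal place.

19360.1 mm

Specimen A: true annual layer count = 33104 + 4 = 33108.
A: 16258.1 mm over 33108 years gives 16258.1 / 33108 ≈ 0.491 mm/yr.
B's length ≈ 0.491 × 39430 = 19360.1 mm.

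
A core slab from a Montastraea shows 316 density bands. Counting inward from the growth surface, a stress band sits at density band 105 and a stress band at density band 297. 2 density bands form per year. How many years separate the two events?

96 years

The two markers are separated by 297 − 105 = 192 density bands.
With 2 density bands per year, 192 / 2 = 96 years.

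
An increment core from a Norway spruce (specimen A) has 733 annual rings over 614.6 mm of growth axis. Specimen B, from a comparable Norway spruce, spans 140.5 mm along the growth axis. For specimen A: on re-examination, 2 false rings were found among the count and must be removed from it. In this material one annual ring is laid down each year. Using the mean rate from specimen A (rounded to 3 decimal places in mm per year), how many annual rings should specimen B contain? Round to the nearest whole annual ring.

Specimen A: adjusted count: 733 − 2 = 731 annual rings.
A: 614.6 mm over 731 years gives 614.6 / 731 ≈ 0.841 mm/yr.
For B, 140.5 / 0.841 = 167.06 years ≈ 167 annual rings.

167 annual rings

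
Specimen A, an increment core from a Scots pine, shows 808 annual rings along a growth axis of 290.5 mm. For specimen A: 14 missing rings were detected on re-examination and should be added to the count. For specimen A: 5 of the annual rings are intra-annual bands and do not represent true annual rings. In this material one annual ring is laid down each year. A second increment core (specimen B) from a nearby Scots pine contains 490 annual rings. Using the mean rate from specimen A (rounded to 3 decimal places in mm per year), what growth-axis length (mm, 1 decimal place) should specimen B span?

Specimen A: true annual ring count = 808 − 5 + 14 = 817.
A: Mean rate = 290.5 mm / 817 years ≈ 0.356 mm per year.
B's length ≈ 0.356 × 490 = 174.4 mm.

174.4 mm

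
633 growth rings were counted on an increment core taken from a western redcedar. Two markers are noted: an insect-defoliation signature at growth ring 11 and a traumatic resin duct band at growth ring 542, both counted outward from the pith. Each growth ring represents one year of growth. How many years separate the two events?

Separation: 542 − 11 = 531 growth rings.
That is 531 years at one growth ring per year.

531 years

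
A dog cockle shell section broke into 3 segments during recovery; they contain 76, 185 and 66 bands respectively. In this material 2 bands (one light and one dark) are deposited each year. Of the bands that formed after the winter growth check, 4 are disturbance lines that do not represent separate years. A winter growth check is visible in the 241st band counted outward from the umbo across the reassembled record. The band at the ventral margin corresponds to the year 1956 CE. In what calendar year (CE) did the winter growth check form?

Total bands = 76 + 185 + 66 = 327.
327 − 241 = 86 bands lie beyond the winter growth check toward the ventral margin.
Removing the 4 false bands leaves 86 − 4 = 82 true bands beyond the winter growth check.
Dividing by 2 bands per year: 82 / 2 = 41 years.
Counting back 41 years from 1956 CE places the winter growth check in 1956 − 41 = 1915 CE.

1915 CE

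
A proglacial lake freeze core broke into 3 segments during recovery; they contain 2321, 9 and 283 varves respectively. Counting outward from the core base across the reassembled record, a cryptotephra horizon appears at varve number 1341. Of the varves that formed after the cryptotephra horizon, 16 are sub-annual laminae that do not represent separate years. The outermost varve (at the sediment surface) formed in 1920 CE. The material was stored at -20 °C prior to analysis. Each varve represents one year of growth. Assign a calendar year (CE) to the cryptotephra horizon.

664 CE

Total varves = 2321 + 9 + 283 = 2613.
The cryptotephra horizon sits at varve 1341 from the core base, so 2613 − 1341 = 1272 varves formed after it.
1272 − 16 false = 1256 true varves after the cryptotephra horizon.
Counting back 1256 years from 1920 CE places the cryptotephra horizon in 1920 − 1256 = 664 CE.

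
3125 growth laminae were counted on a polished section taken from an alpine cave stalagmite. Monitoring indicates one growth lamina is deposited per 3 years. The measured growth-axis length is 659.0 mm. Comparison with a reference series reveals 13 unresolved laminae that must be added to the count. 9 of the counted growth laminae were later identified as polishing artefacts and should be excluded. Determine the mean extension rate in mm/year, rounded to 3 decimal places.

0.070 mm/year

Adjusted count: 3125 − 9 + 13 = 3129 growth laminae.
Multiplying by 3 years per growth lamina: 3129 × 3 = 9387 years.
Mean rate = 659.0 mm / 9387 years ≈ 0.070 mm/year.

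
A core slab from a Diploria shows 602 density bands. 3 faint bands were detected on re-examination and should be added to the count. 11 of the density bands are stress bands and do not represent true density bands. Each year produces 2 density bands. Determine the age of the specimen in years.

Adjusted count: 602 − 11 + 3 = 594 density bands.
Dividing by 2 density bands per year: 594 / 2 = 297 years.

297 years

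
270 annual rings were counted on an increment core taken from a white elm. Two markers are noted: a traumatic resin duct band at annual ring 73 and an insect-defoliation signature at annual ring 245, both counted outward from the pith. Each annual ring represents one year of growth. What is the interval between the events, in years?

172 yr

The two markers are separated by 245 − 73 = 172 annual rings.
At one annual ring per year, 172 years elapsed between them.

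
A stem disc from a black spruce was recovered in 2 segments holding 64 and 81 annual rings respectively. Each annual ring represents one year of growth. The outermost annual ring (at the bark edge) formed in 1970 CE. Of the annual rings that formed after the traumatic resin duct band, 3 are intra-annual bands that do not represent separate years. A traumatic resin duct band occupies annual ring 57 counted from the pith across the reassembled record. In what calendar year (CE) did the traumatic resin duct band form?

Total annual rings = 64 + 81 = 145.
The traumatic resin duct band sits at annual ring 57 from the pith, so 145 − 57 = 88 annual rings formed after it.
88 − 3 false = 85 true annual rings after the traumatic resin duct band.
The annual ring at the bark edge is 1970 CE, so the traumatic resin duct band dates to 1970 − 85 = 1885 CE.

1885 CE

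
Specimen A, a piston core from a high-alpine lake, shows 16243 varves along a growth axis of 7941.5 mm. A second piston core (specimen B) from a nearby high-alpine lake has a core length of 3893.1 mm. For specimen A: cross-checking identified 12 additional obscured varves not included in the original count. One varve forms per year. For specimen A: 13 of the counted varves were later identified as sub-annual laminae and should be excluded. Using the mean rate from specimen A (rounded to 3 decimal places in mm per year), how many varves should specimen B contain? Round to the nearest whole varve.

7961 varves

Specimen A: true varve count = 16243 − 13 + 12 = 16242.
A: Extension rate ≈ 7941.5 / 16242 = 0.489 mm per year.
B spans 3893.1 / 0.489 = 7961.35 years ≈ 7961 varves.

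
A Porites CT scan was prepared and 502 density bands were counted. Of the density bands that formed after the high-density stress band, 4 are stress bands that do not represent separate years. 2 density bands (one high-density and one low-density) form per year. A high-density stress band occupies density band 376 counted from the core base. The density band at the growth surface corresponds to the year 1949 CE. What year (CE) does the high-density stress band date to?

1888 CE

Between density band 376 and the growth surface there are 502 − 376 = 126 density bands.
126 − 4 false = 122 true density bands after the high-density stress band.
122 density bands at 2 per year is 122 / 2 = 61 years.
Counting back 61 years from 1949 CE places the high-density stress band in 1949 − 61 = 1888 CE.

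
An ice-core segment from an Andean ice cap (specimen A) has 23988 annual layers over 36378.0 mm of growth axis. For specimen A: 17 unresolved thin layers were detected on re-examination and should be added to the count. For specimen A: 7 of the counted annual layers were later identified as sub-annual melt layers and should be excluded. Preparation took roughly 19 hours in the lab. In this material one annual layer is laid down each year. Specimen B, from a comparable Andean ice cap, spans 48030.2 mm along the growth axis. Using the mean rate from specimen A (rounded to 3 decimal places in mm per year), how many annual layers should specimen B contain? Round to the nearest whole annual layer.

Specimen A: correcting the raw count gives 23988 − 7 + 17 = 23998 true annual layers.
A: 36378.0 mm over 23998 years gives 36378.0 / 23998 ≈ 1.516 mm/year.
For B, 48030.2 / 1.516 = 31682.19 years ≈ 31682 annual layers.

31682 annual layers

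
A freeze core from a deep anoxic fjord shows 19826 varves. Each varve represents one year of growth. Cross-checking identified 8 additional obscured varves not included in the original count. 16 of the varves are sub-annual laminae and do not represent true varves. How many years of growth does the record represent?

19818 yr

Correcting the raw count gives 19826 − 16 + 8 = 19818 true varves.
One varve per year makes the duration 19818 years.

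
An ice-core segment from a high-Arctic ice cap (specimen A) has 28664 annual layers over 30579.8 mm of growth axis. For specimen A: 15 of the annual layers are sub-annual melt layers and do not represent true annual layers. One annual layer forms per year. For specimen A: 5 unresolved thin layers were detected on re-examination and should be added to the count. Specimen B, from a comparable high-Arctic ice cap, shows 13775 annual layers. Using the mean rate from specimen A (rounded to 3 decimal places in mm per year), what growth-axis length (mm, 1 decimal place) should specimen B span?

14697.9 mm

Specimen A: after corrections the count is 28664 − 15 + 5 = 28654 annual layers.
A: Mean rate = 30579.8 mm / 28654 years ≈ 1.067 mm per year.
For B, 1.067 mm/year × 13775 years = 14697.9 mm.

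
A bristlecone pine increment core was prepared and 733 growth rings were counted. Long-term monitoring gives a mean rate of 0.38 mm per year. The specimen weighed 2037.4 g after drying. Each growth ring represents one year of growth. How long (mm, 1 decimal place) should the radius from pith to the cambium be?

733 years of growth are recorded.
Predicted length = 0.38 mm/year × 733 years = 278.5 mm.

278.5 mm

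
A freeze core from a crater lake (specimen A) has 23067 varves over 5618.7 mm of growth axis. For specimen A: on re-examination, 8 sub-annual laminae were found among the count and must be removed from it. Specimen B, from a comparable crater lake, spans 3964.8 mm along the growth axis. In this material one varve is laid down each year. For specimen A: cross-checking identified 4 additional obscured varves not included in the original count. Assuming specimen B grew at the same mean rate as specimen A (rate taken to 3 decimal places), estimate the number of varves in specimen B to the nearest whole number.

Specimen A: after corrections the count is 23067 − 8 + 4 = 23063 varves.
A: 5618.7 mm over 23063 years gives 5618.7 / 23063 ≈ 0.244 mm per year.
For B, 3964.8 / 0.244 = 16249.18 years ≈ 16249 varves.

16249 varves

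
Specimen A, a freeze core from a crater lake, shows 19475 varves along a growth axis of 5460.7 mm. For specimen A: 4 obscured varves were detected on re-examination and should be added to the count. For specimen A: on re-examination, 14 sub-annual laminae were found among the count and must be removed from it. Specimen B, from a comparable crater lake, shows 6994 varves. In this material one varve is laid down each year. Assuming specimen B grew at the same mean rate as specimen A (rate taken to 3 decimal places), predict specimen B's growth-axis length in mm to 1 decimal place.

Specimen A: after corrections the count is 19475 − 14 + 4 = 19465 varves.
A: Mean rate = 5460.7 mm / 19465 years ≈ 0.281 mm/yr.
For B, 0.281 mm/year × 6994 years = 1965.3 mm.

1965.3 mm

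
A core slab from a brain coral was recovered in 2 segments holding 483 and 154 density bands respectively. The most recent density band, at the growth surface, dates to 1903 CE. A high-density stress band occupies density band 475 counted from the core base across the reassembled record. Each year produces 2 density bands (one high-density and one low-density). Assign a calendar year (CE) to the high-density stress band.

Total density bands = 483 + 154 = 637.
The high-density stress band sits at density band 475 from the core base, so 637 − 475 = 162 density bands formed after it.
Dividing by 2 density bands per year: 162 / 2 = 81 years.
1903 − 81 = 1822 CE.

1822 CE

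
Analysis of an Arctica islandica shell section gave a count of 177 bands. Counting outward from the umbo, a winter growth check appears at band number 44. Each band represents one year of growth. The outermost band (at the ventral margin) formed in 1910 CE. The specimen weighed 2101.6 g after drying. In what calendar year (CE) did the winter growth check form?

1777 CE

177 − 44 = 133 bands lie beyond the winter growth check toward the ventral margin.
The band at the ventral margin is 1910 CE, so the winter growth check dates to 1910 − 133 = 1777 CE.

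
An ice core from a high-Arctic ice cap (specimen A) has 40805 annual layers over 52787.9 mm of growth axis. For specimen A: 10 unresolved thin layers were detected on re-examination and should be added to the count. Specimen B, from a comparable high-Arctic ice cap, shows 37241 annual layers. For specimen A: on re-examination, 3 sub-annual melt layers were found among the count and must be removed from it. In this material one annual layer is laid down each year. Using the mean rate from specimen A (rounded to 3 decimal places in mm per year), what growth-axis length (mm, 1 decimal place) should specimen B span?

Specimen A: correcting the raw count gives 40805 − 3 + 10 = 40812 true annual layers.
A: Extension rate ≈ 52787.9 / 40812 = 1.293 mm per year.
For B, 1.293 mm/year × 37241 years = 48152.6 mm.

48152.6 mm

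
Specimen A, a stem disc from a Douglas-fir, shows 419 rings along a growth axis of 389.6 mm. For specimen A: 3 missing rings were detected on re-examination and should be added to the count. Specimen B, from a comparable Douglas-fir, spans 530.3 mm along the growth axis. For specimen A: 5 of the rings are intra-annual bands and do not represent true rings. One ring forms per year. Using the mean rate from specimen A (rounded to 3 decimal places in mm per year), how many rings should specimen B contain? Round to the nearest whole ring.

568 rings

Specimen A: adjusted count: 419 − 5 + 3 = 417 rings.
A: Mean rate = 389.6 mm / 417 years ≈ 0.934 mm/year.
Specimen B: 530.3 mm / 0.934 mm per year = 567.77 years ≈ 568 rings.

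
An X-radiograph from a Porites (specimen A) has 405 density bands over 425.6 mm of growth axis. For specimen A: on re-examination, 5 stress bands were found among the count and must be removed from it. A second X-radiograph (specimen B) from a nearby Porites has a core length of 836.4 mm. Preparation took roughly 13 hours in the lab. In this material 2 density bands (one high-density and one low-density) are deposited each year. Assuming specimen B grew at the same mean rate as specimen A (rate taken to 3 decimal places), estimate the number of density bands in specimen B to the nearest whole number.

Specimen A: adjusted count: 405 − 5 = 400 density bands.
Specimen A: dividing by 2 density bands per year: 400 / 2 = 200 years.
A: Mean rate = 425.6 mm / 200 years ≈ 2.128 mm/yr.
B spans 836.4 / 2.128 = 393.05 years; at 2 density bands per year that is 393.05 × 2 ≈ 786 density bands.

786 density bands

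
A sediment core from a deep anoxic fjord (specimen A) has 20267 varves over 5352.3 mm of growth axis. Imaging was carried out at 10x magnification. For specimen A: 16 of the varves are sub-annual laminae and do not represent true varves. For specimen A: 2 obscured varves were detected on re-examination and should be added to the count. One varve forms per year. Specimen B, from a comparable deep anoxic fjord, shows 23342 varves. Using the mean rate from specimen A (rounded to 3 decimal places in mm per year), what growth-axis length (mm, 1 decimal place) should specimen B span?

6162.3 mm

Specimen A: correcting the raw count gives 20267 − 16 + 2 = 20253 true varves.
A: Mean rate = 5352.3 mm / 20253 years ≈ 0.264 mm per year.
Length of B = 0.264 × 23342 = 6162.3 mm.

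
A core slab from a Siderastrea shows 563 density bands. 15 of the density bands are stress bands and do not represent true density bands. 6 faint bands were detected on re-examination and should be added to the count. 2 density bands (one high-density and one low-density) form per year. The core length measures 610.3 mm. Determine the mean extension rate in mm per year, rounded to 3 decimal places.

2.203 mm per year

After corrections the count is 563 − 15 + 6 = 554 density bands.
With 2 density bands per year, 554 / 2 = 277 years.
610.3 mm over 277 years gives 610.3 / 277 ≈ 2.203 mm per year.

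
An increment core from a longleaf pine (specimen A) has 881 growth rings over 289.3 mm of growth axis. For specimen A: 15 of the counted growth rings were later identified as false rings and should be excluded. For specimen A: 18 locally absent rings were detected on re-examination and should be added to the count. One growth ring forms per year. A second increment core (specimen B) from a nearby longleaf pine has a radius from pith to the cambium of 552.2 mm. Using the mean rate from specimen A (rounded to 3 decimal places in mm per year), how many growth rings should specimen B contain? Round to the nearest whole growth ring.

Specimen A: adjusted count: 881 − 15 + 18 = 884 growth rings.
A: Mean rate = 289.3 mm / 884 years ≈ 0.327 mm/yr.
B spans 552.2 / 0.327 = 1688.69 years ≈ 1689 growth rings.

1689 growth rings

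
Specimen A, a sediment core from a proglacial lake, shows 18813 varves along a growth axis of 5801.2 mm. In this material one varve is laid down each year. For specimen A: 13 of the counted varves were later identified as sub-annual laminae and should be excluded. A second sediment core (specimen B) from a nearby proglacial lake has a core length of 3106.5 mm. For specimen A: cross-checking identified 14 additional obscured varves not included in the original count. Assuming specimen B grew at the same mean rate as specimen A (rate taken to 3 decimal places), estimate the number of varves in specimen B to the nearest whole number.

10086 varves

Specimen A: true varve count = 18813 − 13 + 14 = 18814.
A: 5801.2 mm over 18814 years gives 5801.2 / 18814 ≈ 0.308 mm/yr.
B spans 3106.5 / 0.308 = 10086.04 years ≈ 10086 varves.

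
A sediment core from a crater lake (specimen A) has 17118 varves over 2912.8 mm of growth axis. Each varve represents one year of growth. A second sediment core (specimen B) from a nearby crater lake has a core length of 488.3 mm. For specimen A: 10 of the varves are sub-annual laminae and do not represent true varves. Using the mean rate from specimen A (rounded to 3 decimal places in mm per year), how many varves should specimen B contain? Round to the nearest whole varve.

2872 varves

Specimen A: after corrections the count is 17118 − 10 = 17108 varves.
A: Mean rate = 2912.8 mm / 17108 years ≈ 0.170 mm per year.
For B, 488.3 / 0.170 = 2872.35 years ≈ 2872 varves.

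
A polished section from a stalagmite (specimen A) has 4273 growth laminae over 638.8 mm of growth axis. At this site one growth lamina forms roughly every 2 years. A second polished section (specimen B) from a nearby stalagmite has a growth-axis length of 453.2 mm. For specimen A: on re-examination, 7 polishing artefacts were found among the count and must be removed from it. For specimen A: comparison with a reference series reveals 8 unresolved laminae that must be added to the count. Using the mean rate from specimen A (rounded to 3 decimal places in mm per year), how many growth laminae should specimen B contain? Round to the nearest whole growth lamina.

3021 growth laminae

Specimen A: after corrections the count is 4273 − 7 + 8 = 4274 growth laminae.
Specimen A: 4274 growth laminae at 2 years each span 4274 × 2 = 8548 years.
A: Extension rate ≈ 638.8 / 8548 = 0.075 mm per year.
B spans 453.2 / 0.075 = 6042.67 years; at 2 years per growth lamina that is 6042.67 / 2 ≈ 3021 growth laminae.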